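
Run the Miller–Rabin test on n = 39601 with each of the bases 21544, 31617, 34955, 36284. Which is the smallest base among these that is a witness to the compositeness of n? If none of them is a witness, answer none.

31617

n − 1 = 39600 = 2^4 · 2475, so s = 4 and d = 2475.
Base 21544: x_0 = 21544^2475 mod 39601 = 1. x_0 = 1, so 21544 is not a witness.
Base 31617: x_0 = 31617^2475 mod 39601 = 38209. x_0 is neither 1 nor 39600, so continue squaring. x_1 = 38209^2 mod 39601 = 36816. x_2 = 36816^2 mod 39601 = 34030. x_3 = 34030^2 mod 39601 = 28458. Reached i = s−1 = 3 without hitting −1: 31617 is a Miller–Rabin witness and 39601 is composite.
Base 34955: x_0 = 34955^2475 mod 39601 = 28458. x_0 is neither 1 nor 39600, so continue squaring. x_1 = 28458^2 mod 39601 = 17314. x_2 = 17314^2 mod 39601 = 34627. x_3 = 34627^2 mod 39601 = 29652. Reached i = s−1 = 3 without hitting −1: 34955 is a Miller–Rabin witness and 39601 is composite.
Base 36284: x_0 = 36284^2475 mod 39601 = 22289. x_0 is neither 1 nor 39600, so continue squaring. x_1 = 22289^2 mod 39601 = 4976. x_2 = 4976^2 mod 39601 = 9951. x_3 = 9951^2 mod 39601 = 19901. Reached i = s−1 = 3 without hitting −1: 36284 is a Miller–Rabin witness and 39601 is composite.
The smallest witness among the given bases is 31617.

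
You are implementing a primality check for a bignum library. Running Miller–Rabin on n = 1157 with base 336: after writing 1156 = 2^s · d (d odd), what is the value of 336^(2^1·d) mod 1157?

901

n − 1 = 1156 = 2^2 · 289, so s = 2 and d = 289.
x_0 = 336^289 mod 1157 = 791.
x_1 = 791^2 mod 1157 = 901.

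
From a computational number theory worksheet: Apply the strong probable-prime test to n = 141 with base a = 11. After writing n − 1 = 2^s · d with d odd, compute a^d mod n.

n − 1 = 140 = 2^2 · 35, so s = 2 and d = 35.
Repeated squaring mod 141: 11^1 ≡ 11, 11^2 ≡ 121, 11^4 ≡ 118, 11^8 ≡ 106, 11^16 ≡ 97, 11^32 ≡ 103.
35 = 32 + 2 + 1, so 11^35 ≡ 103·121·11 ≡ 41 (mod 141).

41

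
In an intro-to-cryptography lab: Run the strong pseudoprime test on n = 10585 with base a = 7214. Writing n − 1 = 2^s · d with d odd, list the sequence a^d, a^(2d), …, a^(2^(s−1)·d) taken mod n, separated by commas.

1304, 6816, 291

n − 1 = 10584 = 2^3 · 1323, so s = 3 and d = 1323.
x_0 = 7214^1323 mod 10585 = 1304.
x_1 = 1304^2 mod 10585 = 6816.
x_2 = 6816^2 mod 10585 = 291.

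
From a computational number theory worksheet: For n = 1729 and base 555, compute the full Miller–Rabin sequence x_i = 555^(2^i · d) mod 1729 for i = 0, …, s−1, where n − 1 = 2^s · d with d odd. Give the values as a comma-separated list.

n − 1 = 1728 = 2^6 · 27, so s = 6 and d = 27.
x_0 = 555^27 mod 1729 = 1.
x_1 = 1^2 mod 1729 = 1.
x_2 = 1^2 mod 1729 = 1.
x_3 = 1^2 mod 1729 = 1.
x_4 = 1^2 mod 1729 = 1.
x_5 = 1^2 mod 1729 = 1.

1, 1, 1, 1, 1, 1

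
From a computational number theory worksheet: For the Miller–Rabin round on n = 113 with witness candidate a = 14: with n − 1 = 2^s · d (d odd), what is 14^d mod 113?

n − 1 = 112 = 2^4 · 7, so s = 4 and d = 7.
14^7 mod 113 = 98.

98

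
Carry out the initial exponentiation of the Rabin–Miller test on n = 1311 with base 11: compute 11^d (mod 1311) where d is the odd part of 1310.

980

n − 1 = 1310 = 2^1 · 655, so s = 1 and d = 655.
Repeated squaring mod 1311: 11^1 ≡ 11, 11^2 ≡ 121, 11^4 ≡ 220, 11^8 ≡ 1204, 11^16 ≡ 961, 11^32 ≡ 577, 11^64 ≡ 1246, 11^128 ≡ 292, 11^256 ≡ 49, 11^512 ≡ 1090.
655 = 512 + 128 + 8 + 4 + 2 + 1, so 11^655 ≡ 1090·292·1204·220·121·11 ≡ 980 (mod 1311).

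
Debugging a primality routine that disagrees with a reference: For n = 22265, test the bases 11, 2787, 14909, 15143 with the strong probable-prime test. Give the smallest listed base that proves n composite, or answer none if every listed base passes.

n − 1 = 22264 = 2^3 · 2783, so s = 3 and d = 2783.
Base 11: x_0 = 11^2783 mod 22265 = 13836. x_0 is neither 1 nor 22264, so continue squaring. x_1 = 13836^2 mod 22265 = 426. x_2 = 426^2 mod 22265 = 3356. Reached i = s−1 = 2 without hitting −1: 11 is a Miller–Rabin witness and 22265 is composite.
Base 2787: x_0 = 2787^2783 mod 22265 = 19413. x_0 is neither 1 nor 22264, so continue squaring. x_1 = 19413^2 mod 22265 = 7179. x_2 = 7179^2 mod 22265 = 16831. Reached i = s−1 = 2 without hitting −1: 2787 is a Miller–Rabin witness and 22265 is composite.
Base 14909: x_0 = 14909^2783 mod 22265 = 4204. x_0 is neither 1 nor 22264, so continue squaring. x_1 = 4204^2 mod 22265 = 17471. x_2 = 17471^2 mod 22265 = 4956. Reached i = s−1 = 2 without hitting −1: 14909 is a Miller–Rabin witness and 22265 is composite.
Base 15143: x_0 = 15143^2783 mod 22265 = 13872. x_0 is neither 1 nor 22264, so continue squaring. x_1 = 13872^2 mod 22265 = 18254. x_2 = 18254^2 mod 22265 = 12791. Reached i = s−1 = 2 without hitting −1: 15143 is a Miller–Rabin witness and 22265 is composite.
The smallest witness among the given bases is 11.

11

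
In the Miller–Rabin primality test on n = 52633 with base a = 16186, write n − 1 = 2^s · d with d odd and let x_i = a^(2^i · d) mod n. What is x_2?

41098

n − 1 = 52632 = 2^3 · 6579, so s = 3 and d = 6579.
x_0 = 16186^6579 mod 52633 = 15863.
x_1 = 15863^2 mod 52633 = 49029.
x_2 = 49029^2 mod 52633 = 41098.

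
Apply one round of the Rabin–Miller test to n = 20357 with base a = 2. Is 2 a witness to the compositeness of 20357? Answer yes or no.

n − 1 = 20356 = 2^2 · 5089, so s = 2 and d = 5089.
x_0 = 2^5089 mod 20357 = 6229.
x_0 is neither 1 nor 20356, so continue squaring.
x_1 = 6229^2 mod 20357 = 20356.
x_1 ≡ −1, so 2 is not a witness.

no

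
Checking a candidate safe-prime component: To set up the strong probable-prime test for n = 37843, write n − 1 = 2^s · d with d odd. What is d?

Halving: 37842 → 18921; 18921 is odd.
So 37842 = 2^1 · 18921.

18921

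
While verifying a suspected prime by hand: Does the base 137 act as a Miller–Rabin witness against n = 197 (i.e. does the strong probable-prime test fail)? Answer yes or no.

n − 1 = 196 = 2^2 · 49, so s = 2 and d = 49.
x_0 = 137^49 mod 197 = 196.
x_0 = 196 ≡ −1, so 137 is not a witness.

no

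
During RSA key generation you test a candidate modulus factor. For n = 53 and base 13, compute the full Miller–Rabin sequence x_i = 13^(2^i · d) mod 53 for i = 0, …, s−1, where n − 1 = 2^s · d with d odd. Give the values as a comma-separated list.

n − 1 = 52 = 2^2 · 13, so s = 2 and d = 13.
x_0 = 13^13 mod 53 = 1.
x_1 = 1^2 mod 53 = 1.

1, 1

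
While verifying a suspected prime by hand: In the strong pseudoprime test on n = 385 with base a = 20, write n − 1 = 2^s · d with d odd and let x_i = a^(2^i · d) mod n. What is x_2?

n − 1 = 384 = 2^7 · 3, so s = 7 and d = 3.
x_0 = 20^3 mod 385 = 300.
x_1 = 300^2 mod 385 = 295.
x_2 = 295^2 mod 385 = 15.

15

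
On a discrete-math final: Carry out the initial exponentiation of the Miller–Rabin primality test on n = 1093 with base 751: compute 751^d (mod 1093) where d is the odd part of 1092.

n − 1 = 1092 = 2^2 · 273, so s = 2 and d = 273.
751^273 mod 1093 = 1092.

1092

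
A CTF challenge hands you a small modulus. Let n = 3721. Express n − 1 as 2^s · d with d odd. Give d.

Halving: 3720 → 1860 → 930 → 465; 465 is odd.
So 3720 = 2^3 · 465.

465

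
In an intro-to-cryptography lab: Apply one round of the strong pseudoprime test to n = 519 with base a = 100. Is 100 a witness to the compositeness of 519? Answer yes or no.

yes

n − 1 = 518 = 2^1 · 259, so s = 1 and d = 259.
x_0 = 100^259 mod 519 = 100.
x_0 ∉ {1, 518} and s = 1, so 100 is a Miller–Rabin witness and 519 is composite.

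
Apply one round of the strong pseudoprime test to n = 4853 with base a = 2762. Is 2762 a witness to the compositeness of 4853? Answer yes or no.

yes

n − 1 = 4852 = 2^2 · 1213, so s = 2 and d = 1213.
x_0 = 2762^1213 mod 4853 = 2193.
x_0 is neither 1 nor 4852, so continue squaring.
x_1 = 2193^2 mod 4853 = 4779.
Reached i = s−1 = 1 without hitting −1: 2762 is a Miller–Rabin witness and 4853 is composite.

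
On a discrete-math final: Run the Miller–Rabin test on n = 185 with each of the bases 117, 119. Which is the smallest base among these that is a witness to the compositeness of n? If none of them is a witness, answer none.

119

n − 1 = 184 = 2^3 · 23, so s = 3 and d = 23.
Base 117: x_0 = 117^23 mod 185 = 68. x_0 is neither 1 nor 184, so continue squaring. x_1 = 68^2 mod 185 = 184. x_1 ≡ −1, so 117 is not a witness.
Base 119: x_0 = 119^23 mod 185 = 14. x_0 is neither 1 nor 184, so continue squaring. x_1 = 14^2 mod 185 = 11. x_2 = 11^2 mod 185 = 121. Reached i = s−1 = 2 without hitting −1: 119 is a Miller–Rabin witness and 185 is composite.
The smallest witness among the given bases is 119.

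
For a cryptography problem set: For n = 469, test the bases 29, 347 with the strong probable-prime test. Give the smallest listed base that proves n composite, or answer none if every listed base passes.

n − 1 = 468 = 2^2 · 117, so s = 2 and d = 117.
Base 29: x_0 = 29^117 mod 469 = 1. x_0 = 1, so 29 is not a witness.
Base 347: x_0 = 347^117 mod 469 = 393. x_0 is neither 1 nor 468, so continue squaring. x_1 = 393^2 mod 469 = 148. Reached i = s−1 = 1 without hitting −1: 347 is a Miller–Rabin witness and 469 is composite.
The smallest witness among the given bases is 347.

347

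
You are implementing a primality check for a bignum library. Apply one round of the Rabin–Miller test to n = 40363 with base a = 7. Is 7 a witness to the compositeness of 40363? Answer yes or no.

n − 1 = 40362 = 2^1 · 20181, so s = 1 and d = 20181.
x_0 = 7^20181 mod 40363 = 28436.
x_0 ∉ {1, 40362} and s = 1, so 7 is a Miller–Rabin witness and 40363 is composite.

yes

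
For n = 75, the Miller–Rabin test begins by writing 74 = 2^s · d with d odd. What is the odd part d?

37

Halving: 74 → 37; 37 is odd.
So 74 = 2^1 · 37.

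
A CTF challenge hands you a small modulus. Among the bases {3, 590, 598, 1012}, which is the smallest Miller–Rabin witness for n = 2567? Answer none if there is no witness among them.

3

n − 1 = 2566 = 2^1 · 1283, so s = 1 and d = 1283.
Base 3: x_0 = 3^1283 mod 2567 = 1744. x_0 ∉ {1, 2566} and s = 1, so 3 is a Miller–Rabin witness and 2567 is composite.
Base 590: x_0 = 590^1283 mod 2567 = 1881. x_0 ∉ {1, 2566} and s = 1, so 590 is a Miller–Rabin witness and 2567 is composite.
Base 598: x_0 = 598^1283 mod 2567 = 1251. x_0 ∉ {1, 2566} and s = 1, so 598 is a Miller–Rabin witness and 2567 is composite.
Base 1012: x_0 = 1012^1283 mod 2567 = 1732. x_0 ∉ {1, 2566} and s = 1, so 1012 is a Miller–Rabin witness and 2567 is composite.
The smallest witness among the given bases is 3.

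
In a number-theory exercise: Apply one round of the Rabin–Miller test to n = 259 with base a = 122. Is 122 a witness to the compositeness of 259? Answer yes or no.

n − 1 = 258 = 2^1 · 129, so s = 1 and d = 129.
Repeated squaring mod 259: 122^1 ≡ 122, 122^2 ≡ 121, 122^4 ≡ 137, 122^8 ≡ 121, 122^16 ≡ 137, 122^32 ≡ 121, 122^64 ≡ 137, 122^128 ≡ 121.
129 = 128 + 1, so 122^129 ≡ 121·122 ≡ 258 (mod 259).
x_0 = 122^129 mod 259 = 258.
x_0 = 258 ≡ −1, so 122 is not a witness.

no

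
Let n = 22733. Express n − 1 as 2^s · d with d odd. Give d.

Halving: 22732 → 11366 → 5683; 5683 is odd.
So 22732 = 2^2 · 5683.

5683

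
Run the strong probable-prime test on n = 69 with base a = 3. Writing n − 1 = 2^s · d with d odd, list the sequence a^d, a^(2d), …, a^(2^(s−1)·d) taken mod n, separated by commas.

n − 1 = 68 = 2^2 · 17, so s = 2 and d = 17.
x_0 = 3^17 mod 69 = 39.
x_1 = 39^2 mod 69 = 3.

39, 3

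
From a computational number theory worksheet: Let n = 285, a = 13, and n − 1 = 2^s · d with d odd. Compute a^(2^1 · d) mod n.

n − 1 = 284 = 2^2 · 71, so s = 2 and d = 71.
x_0 = 13^71 mod 285 = 22.
x_1 = 22^2 mod 285 = 199.

199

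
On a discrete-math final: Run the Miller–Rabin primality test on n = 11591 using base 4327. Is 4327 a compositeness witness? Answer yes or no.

n − 1 = 11590 = 2^1 · 5795, so s = 1 and d = 5795.
x_0 = 4327^5795 mod 11591 = 3787.
x_0 ∉ {1, 11590} and s = 1, so 4327 is a Miller–Rabin witness and 11591 is composite.

yes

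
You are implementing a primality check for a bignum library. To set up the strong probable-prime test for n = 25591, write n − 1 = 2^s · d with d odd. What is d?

Halving: 25590 → 12795; 12795 is odd.
So 25590 = 2^1 · 12795.

12795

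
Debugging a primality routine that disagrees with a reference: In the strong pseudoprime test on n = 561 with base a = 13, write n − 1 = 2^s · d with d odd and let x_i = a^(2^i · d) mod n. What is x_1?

n − 1 = 560 = 2^4 · 35, so s = 4 and d = 35.
Repeated squaring mod 561: 13^1 ≡ 13, 13^2 ≡ 169, 13^4 ≡ 511, 13^8 ≡ 256, 13^16 ≡ 460, 13^32 ≡ 103.
35 = 32 + 2 + 1, so 13^35 ≡ 103·169·13 ≡ 208 (mod 561).
x_0 = 208.
x_1 = 208^2 mod 561 = 67.

67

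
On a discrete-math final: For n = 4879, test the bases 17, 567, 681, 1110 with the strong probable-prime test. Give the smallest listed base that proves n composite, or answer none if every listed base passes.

n − 1 = 4878 = 2^1 · 2439, so s = 1 and d = 2439.
Base 17: x_0 = 17^2439 mod 4879 = 3842. x_0 ∉ {1, 4878} and s = 1, so 17 is a Miller–Rabin witness and 4879 is composite.
Base 567: x_0 = 567^2439 mod 4879 = 609. x_0 ∉ {1, 4878} and s = 1, so 567 is a Miller–Rabin witness and 4879 is composite.
Base 681: x_0 = 681^2439 mod 4879 = 1786. x_0 ∉ {1, 4878} and s = 1, so 681 is a Miller–Rabin witness and 4879 is composite.
Base 1110: x_0 = 1110^2439 mod 4879 = 1982. x_0 ∉ {1, 4878} and s = 1, so 1110 is a Miller–Rabin witness and 4879 is composite.
The smallest witness among the given bases is 17.

17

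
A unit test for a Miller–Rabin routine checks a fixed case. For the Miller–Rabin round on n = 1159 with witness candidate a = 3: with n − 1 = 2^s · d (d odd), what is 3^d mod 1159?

n − 1 = 1158 = 2^1 · 579, so s = 1 and d = 579.
3^579 mod 1159 = 407.

407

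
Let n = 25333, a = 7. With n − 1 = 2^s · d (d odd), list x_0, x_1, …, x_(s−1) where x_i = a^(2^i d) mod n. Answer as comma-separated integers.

16513, 20090

n − 1 = 25332 = 2^2 · 6333, so s = 2 and d = 6333.
x_0 = 7^6333 mod 25333 = 16513.
x_1 = 16513^2 mod 25333 = 20090.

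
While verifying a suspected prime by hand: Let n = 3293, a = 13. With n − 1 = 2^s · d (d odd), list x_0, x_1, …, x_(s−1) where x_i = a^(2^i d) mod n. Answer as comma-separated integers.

n − 1 = 3292 = 2^2 · 823, so s = 2 and d = 823.
x_0 = 13^823 mod 3293 = 1794.
x_1 = 1794^2 mod 3293 = 1175.

1794, 1175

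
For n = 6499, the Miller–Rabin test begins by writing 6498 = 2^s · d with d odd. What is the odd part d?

Halving: 6498 → 3249; 3249 is odd.
So 6498 = 2^1 · 3249.

3249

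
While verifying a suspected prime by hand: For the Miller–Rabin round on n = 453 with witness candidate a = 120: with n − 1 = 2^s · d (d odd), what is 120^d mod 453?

129

n − 1 = 452 = 2^2 · 113, so s = 2 and d = 113.
120^113 mod 453 = 129.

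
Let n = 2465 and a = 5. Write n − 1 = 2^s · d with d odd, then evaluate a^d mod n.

n − 1 = 2464 = 2^5 · 77, so s = 5 and d = 77.
By repeated squaring, 5^77 ≡ 2145 (mod 2465).

2145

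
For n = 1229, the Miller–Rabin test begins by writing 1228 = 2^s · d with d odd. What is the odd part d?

307

Halving: 1228 → 614 → 307; 307 is odd.
So 1228 = 2^2 · 307.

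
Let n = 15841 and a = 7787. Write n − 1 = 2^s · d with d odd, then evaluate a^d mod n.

2820

n − 1 = 15840 = 2^5 · 495, so s = 5 and d = 495.
By repeated squaring, 7787^495 ≡ 2820 (mod 15841).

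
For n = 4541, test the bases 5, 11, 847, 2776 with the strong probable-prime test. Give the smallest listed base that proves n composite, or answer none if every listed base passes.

5

n − 1 = 4540 = 2^2 · 1135, so s = 2 and d = 1135.
Base 5: x_0 = 5^1135 mod 4541 = 4318. x_0 is neither 1 nor 4540, so continue squaring. x_1 = 4318^2 mod 4541 = 4319. Reached i = s−1 = 1 without hitting −1: 5 is a Miller–Rabin witness and 4541 is composite.
Base 11: x_0 = 11^1135 mod 4541 = 2082. x_0 is neither 1 nor 4540, so continue squaring. x_1 = 2082^2 mod 4541 = 2610. Reached i = s−1 = 1 without hitting −1: 11 is a Miller–Rabin witness and 4541 is composite.
Base 847: x_0 = 847^1135 mod 4541 = 3298. x_0 is neither 1 nor 4540, so continue squaring. x_1 = 3298^2 mod 4541 = 1109. Reached i = s−1 = 1 without hitting −1: 847 is a Miller–Rabin witness and 4541 is composite.
Base 2776: x_0 = 2776^1135 mod 4541 = 1484. x_0 is neither 1 nor 4540, so continue squaring. x_1 = 1484^2 mod 4541 = 4412. Reached i = s−1 = 1 without hitting −1: 2776 is a Miller–Rabin witness and 4541 is composite.
The smallest witness among the given bases is 5.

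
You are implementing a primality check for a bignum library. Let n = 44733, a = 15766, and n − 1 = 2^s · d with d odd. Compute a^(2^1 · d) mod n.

3955

n − 1 = 44732 = 2^2 · 11183, so s = 2 and d = 11183.
x_0 = 15766^11183 mod 44733 = 34324.
x_1 = 34324^2 mod 44733 = 3955.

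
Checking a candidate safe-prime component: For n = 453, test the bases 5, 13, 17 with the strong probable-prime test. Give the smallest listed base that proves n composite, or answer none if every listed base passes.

5

n − 1 = 452 = 2^2 · 113, so s = 2 and d = 113.
Base 5: x_0 = 5^113 mod 453 = 206. x_0 is neither 1 nor 452, so continue squaring. x_1 = 206^2 mod 453 = 307. Reached i = s−1 = 1 without hitting −1: 5 is a Miller–Rabin witness and 453 is composite.
Base 13: x_0 = 13^113 mod 453 = 436. x_0 is neither 1 nor 452, so continue squaring. x_1 = 436^2 mod 453 = 289. Reached i = s−1 = 1 without hitting −1: 13 is a Miller–Rabin witness and 453 is composite.
Base 17: x_0 = 17^113 mod 453 = 116. x_0 is neither 1 nor 452, so continue squaring. x_1 = 116^2 mod 453 = 319. Reached i = s−1 = 1 without hitting −1: 17 is a Miller–Rabin witness and 453 is composite.
The smallest witness among the given bases is 5.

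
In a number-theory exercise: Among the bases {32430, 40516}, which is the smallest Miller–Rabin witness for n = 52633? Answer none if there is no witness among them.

n − 1 = 52632 = 2^3 · 6579, so s = 3 and d = 6579.
Base 32430: x_0 = 32430^6579 mod 52633 = 52632. x_0 = 52632 ≡ −1, so 32430 is not a witness.
Base 40516: x_0 = 40516^6579 mod 52633 = 19054. x_0 is neither 1 nor 52632, so continue squaring. x_1 = 19054^2 mod 52633 = 45115. x_2 = 45115^2 mod 52633 = 45115. Reached i = s−1 = 2 without hitting −1: 40516 is a Miller–Rabin witness and 52633 is composite.
The smallest witness among the given bases is 40516.

40516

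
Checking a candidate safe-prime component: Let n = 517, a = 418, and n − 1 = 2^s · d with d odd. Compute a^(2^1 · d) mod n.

n − 1 = 516 = 2^2 · 129, so s = 2 and d = 129.
x_0 = 418^129 mod 517 = 121.
x_1 = 121^2 mod 517 = 165.

165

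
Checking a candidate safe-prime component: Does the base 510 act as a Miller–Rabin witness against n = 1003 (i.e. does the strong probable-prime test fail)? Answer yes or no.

yes

n − 1 = 1002 = 2^1 · 501, so s = 1 and d = 501.
Repeated squaring mod 1003: 510^1 ≡ 510, 510^2 ≡ 323, 510^4 ≡ 17, 510^8 ≡ 289, 510^16 ≡ 272, 510^32 ≡ 765, 510^64 ≡ 476, 510^128 ≡ 901, 510^256 ≡ 374.
501 = 256 + 128 + 64 + 32 + 16 + 4 + 1, so 510^501 ≡ 374·901·476·765·272·17·510 ≡ 714 (mod 1003).
x_0 = 510^501 mod 1003 = 714.
x_0 ∉ {1, 1002} and s = 1, so 510 is a Miller–Rabin witness and 1003 is composite.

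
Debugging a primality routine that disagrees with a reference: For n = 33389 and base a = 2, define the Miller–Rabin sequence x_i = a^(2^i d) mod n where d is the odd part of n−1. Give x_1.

16248

n − 1 = 33388 = 2^2 · 8347, so s = 2 and d = 8347.
Repeated squaring mod 33389: 2^1 ≡ 2, 2^2 ≡ 4, 2^4 ≡ 16, 2^8 ≡ 256, 2^16 ≡ 32147, 2^32 ≡ 6670, 2^64 ≡ 14752, 2^128 ≡ 25391, 2^256 ≡ 28069, 2^512 ≡ 21917, 2^1024 ≡ 20735, 2^2048 ≡ 23461, 2^4096 ≡ 856, 2^8192 ≡ 31567.
8347 = 8192 + 128 + 16 + 8 + 2 + 1, so 2^8347 ≡ 31567·25391·32147·256·4·2 ≡ 3082 (mod 33389).
x_0 = 3082.
x_1 = 3082^2 mod 33389 = 16248.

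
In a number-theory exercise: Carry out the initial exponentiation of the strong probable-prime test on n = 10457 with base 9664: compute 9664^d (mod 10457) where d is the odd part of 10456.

n − 1 = 10456 = 2^3 · 1307, so s = 3 and d = 1307.
9664^1307 mod 10457 = 1967.

1967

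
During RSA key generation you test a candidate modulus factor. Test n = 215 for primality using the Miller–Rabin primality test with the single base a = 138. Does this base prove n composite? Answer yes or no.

n − 1 = 214 = 2^1 · 107, so s = 1 and d = 107.
Repeated squaring mod 215: 138^1 ≡ 138, 138^2 ≡ 124, 138^4 ≡ 111, 138^8 ≡ 66, 138^16 ≡ 56, 138^32 ≡ 126, 138^64 ≡ 181.
107 = 64 + 32 + 8 + 2 + 1, so 138^107 ≡ 181·126·66·124·138 ≡ 167 (mod 215).
x_0 = 138^107 mod 215 = 167.
x_0 ∉ {1, 214} and s = 1, so 138 is a Miller–Rabin witness and 215 is composite.

yes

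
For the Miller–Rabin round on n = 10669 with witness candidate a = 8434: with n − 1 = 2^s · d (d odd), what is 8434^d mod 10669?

8751

n − 1 = 10668 = 2^2 · 2667, so s = 2 and d = 2667.
8434^2667 mod 10669 = 8751.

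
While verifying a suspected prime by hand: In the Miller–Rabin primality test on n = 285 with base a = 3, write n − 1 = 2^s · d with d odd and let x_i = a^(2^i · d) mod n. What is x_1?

n − 1 = 284 = 2^2 · 71, so s = 2 and d = 71.
x_0 = 3^71 mod 285 = 222.
x_1 = 222^2 mod 285 = 264.

264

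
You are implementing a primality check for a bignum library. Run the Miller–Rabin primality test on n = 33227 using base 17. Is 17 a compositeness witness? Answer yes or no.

no

n − 1 = 33226 = 2^1 · 16613, so s = 1 and d = 16613.
x_0 = 17^16613 mod 33227 = 1.
x_0 = 1, so 17 is not a witness.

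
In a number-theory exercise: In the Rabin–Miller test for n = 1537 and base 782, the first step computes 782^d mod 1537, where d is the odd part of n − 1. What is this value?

n − 1 = 1536 = 2^9 · 3, so s = 9 and d = 3.
782^3 mod 1537 = 347.

347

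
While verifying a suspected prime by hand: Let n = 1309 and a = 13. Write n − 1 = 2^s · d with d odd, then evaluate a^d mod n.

293

n − 1 = 1308 = 2^2 · 327, so s = 2 and d = 327.
Repeated squaring mod 1309: 13^1 ≡ 13, 13^2 ≡ 169, 13^4 ≡ 1072, 13^8 ≡ 1191, 13^16 ≡ 834, 13^32 ≡ 477, 13^64 ≡ 1072, 13^128 ≡ 1191, 13^256 ≡ 834.
327 = 256 + 64 + 4 + 2 + 1, so 13^327 ≡ 834·1072·1072·169·13 ≡ 293 (mod 1309).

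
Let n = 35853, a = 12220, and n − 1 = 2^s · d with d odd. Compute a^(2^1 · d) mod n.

6781

n − 1 = 35852 = 2^2 · 8963, so s = 2 and d = 8963.
Repeated squaring mod 35853: 12220^1 ≡ 12220, 12220^2 ≡ 655, 12220^4 ≡ 34642, 12220^8 ≡ 32401, 12220^16 ≡ 13108, 12220^32 ≡ 12088, 12220^64 ≡ 18769, 12220^128 ≡ 19636, 12220^256 ≡ 9334, 12220^512 ≡ 766, 12220^1024 ≡ 13108, 12220^2048 ≡ 12088, 12220^4096 ≡ 18769, 12220^8192 ≡ 19636.
8963 = 8192 + 512 + 256 + 2 + 1, so 12220^8963 ≡ 19636·766·9334·655·12220 ≡ 9646 (mod 35853).
x_0 = 9646.
x_1 = 9646^2 mod 35853 = 6781.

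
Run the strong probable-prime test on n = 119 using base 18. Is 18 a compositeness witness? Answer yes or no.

n − 1 = 118 = 2^1 · 59, so s = 1 and d = 59.
x_0 = 18^59 mod 119 = 86.
x_0 ∉ {1, 118} and s = 1, so 18 is a Miller–Rabin witness and 119 is composite.

yes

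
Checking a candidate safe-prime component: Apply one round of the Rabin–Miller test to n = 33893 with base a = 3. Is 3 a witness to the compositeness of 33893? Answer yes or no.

no

n − 1 = 33892 = 2^2 · 8473, so s = 2 and d = 8473.
By repeated squaring, 3^8473 ≡ 10092 (mod 33893).
x_0 = 3^8473 mod 33893 = 10092.
x_0 is neither 1 nor 33892, so continue squaring.
x_1 = 10092^2 mod 33893 = 33892.
x_1 ≡ −1, so 3 is not a witness.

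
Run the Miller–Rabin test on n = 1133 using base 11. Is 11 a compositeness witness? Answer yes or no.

n − 1 = 1132 = 2^2 · 283, so s = 2 and d = 283.
x_0 = 11^283 mod 1133 = 836.
x_0 is neither 1 nor 1132, so continue squaring.
x_1 = 836^2 mod 1133 = 968.
Reached i = s−1 = 1 without hitting −1: 11 is a Miller–Rabin witness and 1133 is composite.

yes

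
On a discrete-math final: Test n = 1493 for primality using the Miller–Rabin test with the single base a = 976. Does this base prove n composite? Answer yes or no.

no

n − 1 = 1492 = 2^2 · 373, so s = 2 and d = 373.
x_0 = 976^373 mod 1493 = 1061.
x_0 is neither 1 nor 1492, so continue squaring.
x_1 = 1061^2 mod 1493 = 1492.
x_1 ≡ −1, so 976 is not a witness.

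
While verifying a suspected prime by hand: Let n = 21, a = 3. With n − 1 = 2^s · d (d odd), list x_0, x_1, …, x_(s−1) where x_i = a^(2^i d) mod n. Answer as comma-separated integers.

n − 1 = 20 = 2^2 · 5, so s = 2 and d = 5.
x_0 = 3^5 mod 21 = 12.
x_1 = 12^2 mod 21 = 18.

12, 18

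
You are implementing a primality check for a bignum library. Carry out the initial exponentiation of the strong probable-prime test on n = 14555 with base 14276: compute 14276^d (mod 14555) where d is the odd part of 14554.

2581

n − 1 = 14554 = 2^1 · 7277, so s = 1 and d = 7277.
14276^7277 mod 14555 = 2581.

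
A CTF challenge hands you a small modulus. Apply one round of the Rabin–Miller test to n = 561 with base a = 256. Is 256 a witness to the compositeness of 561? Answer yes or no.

n − 1 = 560 = 2^4 · 35, so s = 4 and d = 35.
x_0 = 256^35 mod 561 = 1.
x_0 = 1, so 256 is not a witness.

no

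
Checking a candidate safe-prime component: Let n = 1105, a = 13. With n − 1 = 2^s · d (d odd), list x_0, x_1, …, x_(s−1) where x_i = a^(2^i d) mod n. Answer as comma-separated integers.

13, 169, 936, 936

n − 1 = 1104 = 2^4 · 69, so s = 4 and d = 69.
x_0 = 13^69 mod 1105 = 13.
x_1 = 13^2 mod 1105 = 169.
x_2 = 169^2 mod 1105 = 936.
x_3 = 936^2 mod 1105 = 936.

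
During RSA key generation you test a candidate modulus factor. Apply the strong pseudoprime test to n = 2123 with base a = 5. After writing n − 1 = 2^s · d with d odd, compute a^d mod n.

1314

n − 1 = 2122 = 2^1 · 1061, so s = 1 and d = 1061.
5^1061 mod 2123 = 1314.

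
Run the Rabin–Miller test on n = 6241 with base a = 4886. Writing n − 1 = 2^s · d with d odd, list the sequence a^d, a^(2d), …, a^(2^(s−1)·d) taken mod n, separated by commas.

4109, 1976, 3951, 1660, 3319

n − 1 = 6240 = 2^5 · 195, so s = 5 and d = 195.
x_0 = 4886^195 mod 6241 = 4109.
x_1 = 4109^2 mod 6241 = 1976.
x_2 = 1976^2 mod 6241 = 3951.
x_3 = 3951^2 mod 6241 = 1660.
x_4 = 1660^2 mod 6241 = 3319.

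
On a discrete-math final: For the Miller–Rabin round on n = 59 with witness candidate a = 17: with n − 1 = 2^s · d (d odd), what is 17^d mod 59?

n − 1 = 58 = 2^1 · 29, so s = 1 and d = 29.
By repeated squaring, 17^29 ≡ 1 (mod 59).

1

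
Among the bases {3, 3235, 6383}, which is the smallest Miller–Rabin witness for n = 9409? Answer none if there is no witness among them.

3

n − 1 = 9408 = 2^6 · 147, so s = 6 and d = 147.
Base 3: x_0 = 3^147 mod 9409 = 4004. x_0 is neither 1 nor 9408, so continue squaring. x_1 = 4004^2 mod 9409 = 8489. x_2 = 8489^2 mod 9409 = 8999. x_3 = 8999^2 mod 9409 = 8147. x_4 = 8147^2 mod 9409 = 2523. x_5 = 2523^2 mod 9409 = 5045. Reached i = s−1 = 5 without hitting −1: 3 is a Miller–Rabin witness and 9409 is composite.
Base 3235: x_0 = 3235^147 mod 9409 = 6480. x_0 is neither 1 nor 9408, so continue squaring. x_1 = 6480^2 mod 9409 = 7442. x_2 = 7442^2 mod 9409 = 1990. x_3 = 1990^2 mod 9409 = 8320. x_4 = 8320^2 mod 9409 = 387. x_5 = 387^2 mod 9409 = 8634. Reached i = s−1 = 5 without hitting −1: 3235 is a Miller–Rabin witness and 9409 is composite.
Base 6383: x_0 = 6383^147 mod 9409 = 1427. x_0 is neither 1 nor 9408, so continue squaring. x_1 = 1427^2 mod 9409 = 3985. x_2 = 3985^2 mod 9409 = 7242. x_3 = 7242^2 mod 9409 = 798. x_4 = 798^2 mod 9409 = 6401. x_5 = 6401^2 mod 9409 = 6015. Reached i = s−1 = 5 without hitting −1: 6383 is a Miller–Rabin witness and 9409 is composite.
The smallest witness among the given bases is 3.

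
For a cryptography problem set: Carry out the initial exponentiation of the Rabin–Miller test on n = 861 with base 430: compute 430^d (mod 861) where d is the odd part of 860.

n − 1 = 860 = 2^2 · 215, so s = 2 and d = 215.
430^215 mod 861 = 460.

460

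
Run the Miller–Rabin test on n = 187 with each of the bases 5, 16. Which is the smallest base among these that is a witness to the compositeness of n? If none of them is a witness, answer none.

n − 1 = 186 = 2^1 · 93, so s = 1 and d = 93.
Base 5: x_0 = 5^93 mod 187 = 37. x_0 ∉ {1, 186} and s = 1, so 5 is a Miller–Rabin witness and 187 is composite.
Base 16: x_0 = 16^93 mod 187 = 169. x_0 ∉ {1, 186} and s = 1, so 16 is a Miller–Rabin witness and 187 is composite.
The smallest witness among the given bases is 5.

5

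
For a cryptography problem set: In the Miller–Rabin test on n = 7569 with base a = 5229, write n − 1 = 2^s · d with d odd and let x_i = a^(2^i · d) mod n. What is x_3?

n − 1 = 7568 = 2^4 · 473, so s = 4 and d = 473.
x_0 = 5229^473 mod 7569 = 7533.
x_1 = 7533^2 mod 7569 = 1296.
x_2 = 1296^2 mod 7569 = 6867.
x_3 = 6867^2 mod 7569 = 819.

819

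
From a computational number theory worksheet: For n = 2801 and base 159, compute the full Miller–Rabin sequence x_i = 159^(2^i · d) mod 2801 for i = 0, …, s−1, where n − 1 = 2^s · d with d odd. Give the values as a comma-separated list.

1, 1, 1, 1

n − 1 = 2800 = 2^4 · 175, so s = 4 and d = 175.
x_0 = 159^175 mod 2801 = 1.
x_1 = 1^2 mod 2801 = 1.
x_2 = 1^2 mod 2801 = 1.
x_3 = 1^2 mod 2801 = 1.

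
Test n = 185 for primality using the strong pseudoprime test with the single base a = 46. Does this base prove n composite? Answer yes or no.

n − 1 = 184 = 2^3 · 23, so s = 3 and d = 23.
x_0 = 46^23 mod 185 = 71.
x_0 is neither 1 nor 184, so continue squaring.
x_1 = 71^2 mod 185 = 46.
x_2 = 46^2 mod 185 = 81.
Reached i = s−1 = 2 without hitting −1: 46 is a Miller–Rabin witness and 185 is composite.

yes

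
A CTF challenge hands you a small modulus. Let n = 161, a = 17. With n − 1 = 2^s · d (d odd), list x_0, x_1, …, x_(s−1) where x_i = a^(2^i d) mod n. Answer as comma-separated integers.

n − 1 = 160 = 2^5 · 5, so s = 5 and d = 5.
x_0 = 17^5 mod 161 = 159.
x_1 = 159^2 mod 161 = 4.
x_2 = 4^2 mod 161 = 16.
x_3 = 16^2 mod 161 = 95.
x_4 = 95^2 mod 161 = 9.

159, 4, 16, 95, 9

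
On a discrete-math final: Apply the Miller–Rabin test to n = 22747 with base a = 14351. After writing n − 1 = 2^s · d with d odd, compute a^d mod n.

758

n − 1 = 22746 = 2^1 · 11373, so s = 1 and d = 11373.
Repeated squaring mod 22747: 14351^1 ≡ 14351, 14351^2 ≡ 22610, 14351^4 ≡ 18769, 14351^8 ≡ 15319, 14351^16 ≡ 13709, 14351^32 ≡ 967, 14351^64 ≡ 2462, 14351^128 ≡ 10742, 14351^256 ≡ 17780, 14351^512 ≡ 13341, 14351^1024 ≡ 9753, 14351^2048 ≡ 15802, 14351^4096 ≡ 9385, 14351^8192 ≡ 1841.
11373 = 8192 + 2048 + 1024 + 64 + 32 + 8 + 4 + 1, so 14351^11373 ≡ 1841·15802·9753·2462·967·15319·18769·14351 ≡ 758 (mod 22747).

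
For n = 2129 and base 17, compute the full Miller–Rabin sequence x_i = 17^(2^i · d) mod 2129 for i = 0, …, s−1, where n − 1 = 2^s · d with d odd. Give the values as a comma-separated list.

n − 1 = 2128 = 2^4 · 133, so s = 4 and d = 133.
x_0 = 17^133 mod 2129 = 2128.
x_1 = 2128^2 mod 2129 = 1.
x_2 = 1^2 mod 2129 = 1.
x_3 = 1^2 mod 2129 = 1.

2128, 1, 1, 1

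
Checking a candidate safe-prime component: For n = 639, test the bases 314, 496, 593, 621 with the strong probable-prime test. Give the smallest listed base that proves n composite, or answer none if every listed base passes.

n − 1 = 638 = 2^1 · 319, so s = 1 and d = 319.
Base 314: x_0 = 314^319 mod 639 = 458. x_0 ∉ {1, 638} and s = 1, so 314 is a Miller–Rabin witness and 639 is composite.
Base 496: x_0 = 496^319 mod 639 = 496. x_0 ∉ {1, 638} and s = 1, so 496 is a Miller–Rabin witness and 639 is composite.
Base 593: x_0 = 593^319 mod 639 = 125. x_0 ∉ {1, 638} and s = 1, so 593 is a Miller–Rabin witness and 639 is composite.
Base 621: x_0 = 621^319 mod 639 = 459. x_0 ∉ {1, 638} and s = 1, so 621 is a Miller–Rabin witness and 639 is composite.
The smallest witness among the given bases is 314.

314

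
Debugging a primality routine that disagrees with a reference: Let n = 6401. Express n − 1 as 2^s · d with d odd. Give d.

25

Halving: 6400 → 3200 → 1600 → 800 → 400 → 200 → 100 → 50 → 25; 25 is odd.
So 6400 = 2^8 · 25.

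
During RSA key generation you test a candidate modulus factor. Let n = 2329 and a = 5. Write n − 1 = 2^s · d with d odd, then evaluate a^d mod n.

n − 1 = 2328 = 2^3 · 291, so s = 3 and d = 291.
5^291 mod 2329 = 482.

482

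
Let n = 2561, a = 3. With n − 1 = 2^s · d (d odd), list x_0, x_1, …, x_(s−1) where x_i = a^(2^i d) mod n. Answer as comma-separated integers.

243, 146, 828, 1797, 2349, 1407, 2557, 16, 256

n − 1 = 2560 = 2^9 · 5, so s = 9 and d = 5.
x_0 = 3^5 mod 2561 = 243.
x_1 = 243^2 mod 2561 = 146.
x_2 = 146^2 mod 2561 = 828.
x_3 = 828^2 mod 2561 = 1797.
x_4 = 1797^2 mod 2561 = 2349.
x_5 = 2349^2 mod 2561 = 1407.
x_6 = 1407^2 mod 2561 = 2557.
x_7 = 2557^2 mod 2561 = 16.
x_8 = 16^2 mod 2561 = 256.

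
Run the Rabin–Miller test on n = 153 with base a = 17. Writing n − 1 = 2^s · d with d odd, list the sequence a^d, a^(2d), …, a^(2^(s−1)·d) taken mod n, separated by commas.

17, 136, 136

n − 1 = 152 = 2^3 · 19, so s = 3 and d = 19.
x_0 = 17^19 mod 153 = 17.
x_1 = 17^2 mod 153 = 136.
x_2 = 136^2 mod 153 = 136.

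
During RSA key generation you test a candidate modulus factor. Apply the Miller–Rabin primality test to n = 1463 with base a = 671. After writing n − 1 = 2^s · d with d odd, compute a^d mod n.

n − 1 = 1462 = 2^1 · 731, so s = 1 and d = 731.
Repeated squaring mod 1463: 671^1 ≡ 671, 671^2 ≡ 1100, 671^4 ≡ 99, 671^8 ≡ 1023, 671^16 ≡ 484, 671^32 ≡ 176, 671^64 ≡ 253, 671^128 ≡ 1100, 671^256 ≡ 99, 671^512 ≡ 1023.
731 = 512 + 128 + 64 + 16 + 8 + 2 + 1, so 671^731 ≡ 1023·1100·253·484·1023·1100·671 ≡ 55 (mod 1463).

55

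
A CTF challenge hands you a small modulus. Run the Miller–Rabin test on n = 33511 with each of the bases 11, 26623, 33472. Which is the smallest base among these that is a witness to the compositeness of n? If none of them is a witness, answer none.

n − 1 = 33510 = 2^1 · 16755, so s = 1 and d = 16755.
Base 11: x_0 = 11^16755 mod 33511 = 15220. x_0 ∉ {1, 33510} and s = 1, so 11 is a Miller–Rabin witness and 33511 is composite.
Base 26623: x_0 = 26623^16755 mod 33511 = 30412. x_0 ∉ {1, 33510} and s = 1, so 26623 is a Miller–Rabin witness and 33511 is composite.
Base 33472: x_0 = 33472^16755 mod 33511 = 19777. x_0 ∉ {1, 33510} and s = 1, so 33472 is a Miller–Rabin witness and 33511 is composite.
The smallest witness among the given bases is 11.

11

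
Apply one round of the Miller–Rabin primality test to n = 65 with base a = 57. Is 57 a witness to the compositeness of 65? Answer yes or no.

n − 1 = 64 = 2^6 · 1, so s = 6 and d = 1.
x_0 = 57^1 mod 65 = 57.
x_0 is neither 1 nor 64, so continue squaring.
x_1 = 57^2 mod 65 = 64.
x_1 ≡ −1, so 57 is not a witness.

no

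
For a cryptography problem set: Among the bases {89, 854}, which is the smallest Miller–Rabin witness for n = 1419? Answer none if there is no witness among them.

89

n − 1 = 1418 = 2^1 · 709, so s = 1 and d = 709.
Base 89: x_0 = 89^709 mod 1419 = 1310. x_0 ∉ {1, 1418} and s = 1, so 89 is a Miller–Rabin witness and 1419 is composite.
Base 854: x_0 = 854^709 mod 1419 = 338. x_0 ∉ {1, 1418} and s = 1, so 854 is a Miller–Rabin witness and 1419 is composite.
The smallest witness among the given bases is 89.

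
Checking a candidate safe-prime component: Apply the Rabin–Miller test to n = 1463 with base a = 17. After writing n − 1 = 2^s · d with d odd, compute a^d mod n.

61

n − 1 = 1462 = 2^1 · 731, so s = 1 and d = 731.
Repeated squaring mod 1463: 17^1 ≡ 17, 17^2 ≡ 289, 17^4 ≡ 130, 17^8 ≡ 807, 17^16 ≡ 214, 17^32 ≡ 443, 17^64 ≡ 207, 17^128 ≡ 422, 17^256 ≡ 1061, 17^512 ≡ 674.
731 = 512 + 128 + 64 + 16 + 8 + 2 + 1, so 17^731 ≡ 674·422·207·214·807·289·17 ≡ 61 (mod 1463).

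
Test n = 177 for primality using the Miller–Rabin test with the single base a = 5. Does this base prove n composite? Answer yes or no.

yes

n − 1 = 176 = 2^4 · 11, so s = 4 and d = 11.
x_0 = 5^11 mod 177 = 20.
x_0 is neither 1 nor 176, so continue squaring.
x_1 = 20^2 mod 177 = 46.
x_2 = 46^2 mod 177 = 169.
x_3 = 169^2 mod 177 = 64.
Reached i = s−1 = 3 without hitting −1: 5 is a Miller–Rabin witness and 177 is composite.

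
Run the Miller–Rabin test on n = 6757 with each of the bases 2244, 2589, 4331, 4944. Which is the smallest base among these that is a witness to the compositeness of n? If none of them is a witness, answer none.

n − 1 = 6756 = 2^2 · 1689, so s = 2 and d = 1689.
Base 2244: x_0 = 2244^1689 mod 6757 = 1713. x_0 is neither 1 nor 6756, so continue squaring. x_1 = 1713^2 mod 6757 = 1831. Reached i = s−1 = 1 without hitting −1: 2244 is a Miller–Rabin witness and 6757 is composite.
Base 2589: x_0 = 2589^1689 mod 6757 = 6685. x_0 is neither 1 nor 6756, so continue squaring. x_1 = 6685^2 mod 6757 = 5184. Reached i = s−1 = 1 without hitting −1: 2589 is a Miller–Rabin witness and 6757 is composite.
Base 4331: x_0 = 4331^1689 mod 6757 = 1671. x_0 is neither 1 nor 6756, so continue squaring. x_1 = 1671^2 mod 6757 = 1600. Reached i = s−1 = 1 without hitting −1: 4331 is a Miller–Rabin witness and 6757 is composite.
Base 4944: x_0 = 4944^1689 mod 6757 = 1540. x_0 is neither 1 nor 6756, so continue squaring. x_1 = 1540^2 mod 6757 = 6650. Reached i = s−1 = 1 without hitting −1: 4944 is a Miller–Rabin witness and 6757 is composite.
The smallest witness among the given bases is 2244.

2244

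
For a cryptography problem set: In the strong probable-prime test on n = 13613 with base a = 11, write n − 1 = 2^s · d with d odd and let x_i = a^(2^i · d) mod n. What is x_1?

n − 1 = 13612 = 2^2 · 3403, so s = 2 and d = 3403.
Repeated squaring mod 13613: 11^1 ≡ 11, 11^2 ≡ 121, 11^4 ≡ 1028, 11^8 ≡ 8583, 11^16 ≡ 7946, 11^32 ≡ 1822, 11^64 ≡ 11725, 11^128 ≡ 11551, 11^256 ≡ 4588, 11^512 ≡ 4046, 11^1024 ≡ 7290, 11^2048 ≡ 12561.
3403 = 2048 + 1024 + 256 + 64 + 8 + 2 + 1, so 11^3403 ≡ 12561·7290·4588·11725·8583·121·11 ≡ 165 (mod 13613).
x_0 = 165.
x_1 = 165^2 mod 13613 = 13612.

13612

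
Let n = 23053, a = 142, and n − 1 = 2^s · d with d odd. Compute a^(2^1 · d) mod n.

n − 1 = 23052 = 2^2 · 5763, so s = 2 and d = 5763.
x_0 = 142^5763 mod 23053 = 9096.
x_1 = 9096^2 mod 23053 = 23052.

23052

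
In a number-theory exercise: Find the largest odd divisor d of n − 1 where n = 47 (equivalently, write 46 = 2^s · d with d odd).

23

Halving: 46 → 23; 23 is odd.
So 46 = 2^1 · 23.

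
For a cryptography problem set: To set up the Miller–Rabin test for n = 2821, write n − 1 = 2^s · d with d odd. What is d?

705

Halving: 2820 → 1410 → 705; 705 is odd.
So 2820 = 2^2 · 705.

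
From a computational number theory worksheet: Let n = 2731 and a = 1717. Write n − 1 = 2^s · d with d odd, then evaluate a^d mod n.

n − 1 = 2730 = 2^1 · 1365, so s = 1 and d = 1365.
1717^1365 mod 2731 = 2730.

2730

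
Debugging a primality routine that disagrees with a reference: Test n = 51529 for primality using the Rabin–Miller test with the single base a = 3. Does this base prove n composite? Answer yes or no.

yes

n − 1 = 51528 = 2^3 · 6441, so s = 3 and d = 6441.
By repeated squaring, 3^6441 ≡ 5449 (mod 51529).
x_0 = 3^6441 mod 51529 = 5449.
x_0 is neither 1 nor 51528, so continue squaring.
x_1 = 5449^2 mod 51529 = 10897.
x_2 = 10897^2 mod 51529 = 21793.
Reached i = s−1 = 2 without hitting −1: 3 is a Miller–Rabin witness and 51529 is composite.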